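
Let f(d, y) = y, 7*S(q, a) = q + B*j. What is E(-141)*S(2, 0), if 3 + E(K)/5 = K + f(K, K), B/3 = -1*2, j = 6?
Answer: 48450/7 ≈ 6921.4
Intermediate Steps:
B = -6 (B = 3*(-1*2) = 3*(-2) = -6)
S(q, a) = -36/7 + q/7 (S(q, a) = (q - 6*6)/7 = (q - 36)/7 = (-36 + q)/7 = -36/7 + q/7)
E(K) = -15 + 10*K (E(K) = -15 + 5*(K + K) = -15 + 5*(2*K) = -15 + 10*K)
E(-141)*S(2, 0) = (-15 + 10*(-141))*(-36/7 + (1/7)*2) = (-15 - 1410)*(-36/7 + 2/7) = -1425*(-34/7) = 48450/7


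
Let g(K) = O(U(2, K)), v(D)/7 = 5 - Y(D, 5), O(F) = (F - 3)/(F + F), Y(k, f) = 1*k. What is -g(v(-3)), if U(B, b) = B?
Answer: ¼ ≈ 0.25000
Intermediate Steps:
Y(k, f) = k
O(F) = (-3 + F)/(2*F) (O(F) = (-3 + F)/((2*F)) = (-3 + F)*(1/(2*F)) = (-3 + F)/(2*F))
v(D) = 35 - 7*D (v(D) = 7*(5 - D) = 35 - 7*D)
g(K) = -¼ (g(K) = (½)*(-3 + 2)/2 = (½)*(½)*(-1) = -¼)
-g(v(-3)) = -1*(-¼) = ¼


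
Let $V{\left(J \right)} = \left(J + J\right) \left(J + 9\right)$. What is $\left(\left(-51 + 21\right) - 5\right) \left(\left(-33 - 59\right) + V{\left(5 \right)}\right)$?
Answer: $-1680$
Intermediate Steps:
$V{\left(J \right)} = 2 J \left(9 + J\right)$
$\left(\left(-51 + 21\right) - 5\right) \left(\left(-33 - 59\right) + V{\left(5 \right)}\right) = \left(\left(-51 + 21\right) - 5\right) \left(\left(-33 - 59\right) + 2 \cdot 5 \left(9 + 5\right)\right) = \left(-30 - 5\right) \left(\left(-33 - 59\right) + 2 \cdot 5 \cdot 14\right) = - 35 \left(-92 + 140\right) = \left(-35\right) 48 = -1680$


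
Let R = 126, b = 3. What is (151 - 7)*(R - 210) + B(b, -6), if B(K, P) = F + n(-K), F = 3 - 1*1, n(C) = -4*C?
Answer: -12082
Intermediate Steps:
F = 2 (F = 3 - 1 = 2)
B(K, P) = 2 + 4*K (B(K, P) = 2 - (-4)*K = 2 + 4*K)
(151 - 7)*(R - 210) + B(b, -6) = (151 - 7)*(126 - 210) + (2 + 4*3) = 144*(-84) + (2 + 12) = -12096 + 14 = -12082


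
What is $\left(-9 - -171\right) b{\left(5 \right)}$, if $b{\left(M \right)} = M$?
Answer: $810$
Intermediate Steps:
$\left(-9 - -171\right) b{\left(5 \right)} = \left(-9 - -171\right) 5 = \left(-9 + 171\right) 5 = 162 \cdot 5 = 810$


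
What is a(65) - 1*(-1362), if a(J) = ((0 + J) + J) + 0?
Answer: 1492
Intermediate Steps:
a(J) = 2*J (a(J) = (J + J) + 0 = 2*J + 0 = 2*J)
a(65) - 1*(-1362) = 2*65 - 1*(-1362) = 130 + 1362 = 1492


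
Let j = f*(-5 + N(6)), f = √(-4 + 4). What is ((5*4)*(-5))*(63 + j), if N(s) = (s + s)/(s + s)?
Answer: -6300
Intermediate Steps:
N(s) = 1 (N(s) = (2*s)/((2*s)) = (2*s)*(1/(2*s)) = 1)
f = 0 (f = √0 = 0)
j = 0 (j = 0*(-5 + 1) = 0*(-4) = 0)
((5*4)*(-5))*(63 + j) = ((5*4)*(-5))*(63 + 0) = (20*(-5))*63 = -100*63 = -6300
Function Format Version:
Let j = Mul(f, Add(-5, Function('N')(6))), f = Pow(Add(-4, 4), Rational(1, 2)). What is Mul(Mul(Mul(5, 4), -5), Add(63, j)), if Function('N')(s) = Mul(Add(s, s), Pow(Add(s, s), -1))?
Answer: -6300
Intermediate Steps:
Function('N')(s) = 1 (Function('N')(s) = Mul(Mul(2, s), Pow(Mul(2, s), -1)) = Mul(Mul(2, s), Mul(Rational(1, 2), Pow(s, -1))) = 1)
f = 0 (f = Pow(0, Rational(1, 2)) = 0)
j = 0 (j = Mul(0, Add(-5, 1)) = Mul(0, -4) = 0)
Mul(Mul(Mul(5, 4), -5), Add(63, j)) = Mul(Mul(Mul(5, 4), -5), Add(63, 0)) = Mul(Mul(20, -5), 63) = Mul(-100, 63) = -6300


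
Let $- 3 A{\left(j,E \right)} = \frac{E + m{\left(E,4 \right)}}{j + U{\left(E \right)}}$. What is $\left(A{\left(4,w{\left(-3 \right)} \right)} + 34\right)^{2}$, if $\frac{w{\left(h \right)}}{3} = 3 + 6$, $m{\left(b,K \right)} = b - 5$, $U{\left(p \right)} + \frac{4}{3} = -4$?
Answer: $\frac{34225}{16} \approx 2139.1$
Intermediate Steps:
$U{\left(p \right)} = - \frac{16}{3}$ ($U{\left(p \right)} = - \frac{4}{3} - 4 = - \frac{16}{3}$)
$m{\left(b,K \right)} = -5 + b$ ($m{\left(b,K \right)} = b - 5 = -5 + b$)
$w{\left(h \right)} = 27$ ($w{\left(h \right)} = 3 \left(3 + 6\right) = 3 \cdot 9 = 27$)
$A{\left(j,E \right)} = - \frac{-5 + 2 E}{3 \left(- \frac{16}{3} + j\right)}$ ($A{\left(j,E \right)} = - \frac{\left(E + \left(-5 + E\right)\right) \frac{1}{j - \frac{16}{3}}}{3} = - \frac{\left(-5 + 2 E\right) \frac{1}{- \frac{16}{3} + j}}{3} = - \frac{\frac{1}{- \frac{16}{3} + j} \left(-5 + 2 E\right)}{3} = - \frac{-5 + 2 E}{3 \left(- \frac{16}{3} + j\right)}$)
$\left(A{\left(4,w{\left(-3 \right)} \right)} + 34\right)^{2} = \left(\frac{5 - 54}{-16 + 3 \cdot 4} + 34\right)^{2} = \left(\frac{5 - 54}{-16 + 12} + 34\right)^{2} = \left(\frac{1}{-4} \left(-49\right) + 34\right)^{2} = \left(\left(- \frac{1}{4}\right) \left(-49\right) + 34\right)^{2} = \left(\frac{49}{4} + 34\right)^{2} = \left(\frac{185}{4}\right)^{2} = \frac{34225}{16}$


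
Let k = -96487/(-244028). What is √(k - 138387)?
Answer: I*√2060218978733443/122014 ≈ 372.0*I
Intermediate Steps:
k = 96487/244028 (k = -96487*(-1/244028) = 96487/244028 ≈ 0.39539)
√(k - 138387) = √(96487/244028 - 138387) = √(-33770206349/244028) = I*√2060218978733443/122014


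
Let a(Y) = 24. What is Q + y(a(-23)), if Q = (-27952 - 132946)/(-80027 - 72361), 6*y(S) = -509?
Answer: -3191671/38097 ≈ -83.777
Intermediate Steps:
y(S) = -509/6 (y(S) = (⅙)*(-509) = -509/6)
Q = 80449/76194 (Q = -160898/(-152388) = -160898*(-1/152388) = 80449/76194 ≈ 1.0558)
Q + y(a(-23)) = 80449/76194 - 509/6 = -3191671/38097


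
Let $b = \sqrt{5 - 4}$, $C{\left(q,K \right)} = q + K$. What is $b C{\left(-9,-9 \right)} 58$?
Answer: $-1044$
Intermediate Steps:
$C{\left(q,K \right)} = K + q$
$b = 1$ ($b = \sqrt{1} = 1$)
$b C{\left(-9,-9 \right)} 58 = 1 \left(-9 - 9\right) 58 = 1 \left(-18\right) 58 = \left(-18\right) 58 = -1044$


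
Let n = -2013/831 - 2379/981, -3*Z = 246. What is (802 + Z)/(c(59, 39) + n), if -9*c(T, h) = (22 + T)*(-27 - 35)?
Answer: 16304220/12526001 ≈ 1.3016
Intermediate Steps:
Z = -82 (Z = -1/3*246 = -82)
c(T, h) = 1364/9 + 62*T/9 (c(T, h) = -(22 + T)*(-27 - 35)/9 = -(22 + T)*(-62)/9 = -(-1364 - 62*T)/9 = 1364/9 + 62*T/9)
n = -439078/90579 (n = -2013*1/831 - 2379*1/981 = -671/277 - 793/327 = -439078/90579 ≈ -4.8475)
(802 + Z)/(c(59, 39) + n) = (802 - 82)/((1364/9 + (62/9)*59) - 439078/90579) = 720/((1364/9 + 3658/9) - 439078/90579) = 720/(558 - 439078/90579) = 720/(50104004/90579) = 720*(90579/50104004) = 16304220/12526001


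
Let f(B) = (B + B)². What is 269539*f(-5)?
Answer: 26953900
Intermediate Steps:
f(B) = 4*B² (f(B) = (2*B)² = 4*B²)
269539*f(-5) = 269539*(4*(-5)²) = 269539*(4*25) = 269539*100 = 26953900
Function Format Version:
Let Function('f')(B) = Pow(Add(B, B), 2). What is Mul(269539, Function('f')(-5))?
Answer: 26953900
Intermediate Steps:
Function('f')(B) = Mul(4, Pow(B, 2)) (Function('f')(B) = Pow(Mul(2, B), 2) = Mul(4, Pow(B, 2)))
Mul(269539, Function('f')(-5)) = Mul(269539, Mul(4, Pow(-5, 2))) = Mul(269539, Mul(4, 25)) = Mul(269539, 100) = 26953900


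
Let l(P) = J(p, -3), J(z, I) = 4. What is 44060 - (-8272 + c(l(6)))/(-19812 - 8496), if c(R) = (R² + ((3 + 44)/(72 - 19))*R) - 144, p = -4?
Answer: 16525957607/375081 ≈ 44060.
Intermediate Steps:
l(P) = 4
c(R) = -144 + R² + 47*R/53 (c(R) = (R² + (47/53)*R) - 144 = (R² + (47*(1/53))*R) - 144 = (R² + 47*R/53) - 144 = -144 + R² + 47*R/53)
44060 - (-8272 + c(l(6)))/(-19812 - 8496) = 44060 - (-8272 + (-144 + 4² + (47/53)*4))/(-19812 - 8496) = 44060 - (-8272 + (-144 + 16 + 188/53))/(-28308) = 44060 - (-8272 - 6596/53)*(-1)/28308 = 44060 - (-445012)*(-1)/(53*28308) = 44060 - 1*111253/375081 = 44060 - 111253/375081 = 16525957607/375081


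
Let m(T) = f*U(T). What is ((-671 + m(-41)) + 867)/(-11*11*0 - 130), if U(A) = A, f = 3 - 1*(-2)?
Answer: 9/130 ≈ 0.069231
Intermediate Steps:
f = 5 (f = 3 + 2 = 5)
m(T) = 5*T
((-671 + m(-41)) + 867)/(-11*11*0 - 130) = ((-671 + 5*(-41)) + 867)/(-11*11*0 - 130) = ((-671 - 205) + 867)/(-121*0 - 130) = (-876 + 867)/(0 - 130) = -9/(-130) = -9*(-1/130) = 9/130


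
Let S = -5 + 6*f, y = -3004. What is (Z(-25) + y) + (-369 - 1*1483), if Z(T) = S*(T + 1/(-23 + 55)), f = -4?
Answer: -132221/32 ≈ -4131.9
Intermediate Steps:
S = -29 (S = -5 + 6*(-4) = -5 - 24 = -29)
Z(T) = -29/32 - 29*T (Z(T) = -29*(T + 1/(-23 + 55)) = -29*(T + 1/32) = -29*(1/32 + T) = -29/32 - 29*T)
(Z(-25) + y) + (-369 - 1*1483) = ((-29/32 - 29*(-25)) - 3004) + (-369 - 1*1483) = ((-29/32 + 725) - 3004) + (-369 - 1483) = (23171/32 - 3004) - 1852 = -72957/32 - 1852 = -132221/32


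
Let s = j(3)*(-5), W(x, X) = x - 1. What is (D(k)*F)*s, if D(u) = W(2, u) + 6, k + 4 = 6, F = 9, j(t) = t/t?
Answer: -315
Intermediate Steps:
j(t) = 1
W(x, X) = -1 + x
k = 2 (k = -4 + 6 = 2)
s = -5 (s = 1*(-5) = -5)
D(u) = 7 (D(u) = (-1 + 2) + 6 = 1 + 6 = 7)
(D(k)*F)*s = (7*9)*(-5) = 63*(-5) = -315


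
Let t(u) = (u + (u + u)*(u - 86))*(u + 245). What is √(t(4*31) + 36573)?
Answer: √3559785 ≈ 1886.7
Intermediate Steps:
t(u) = (245 + u)*(u + 2*u*(-86 + u)) (t(u) = (u + (2*u)*(-86 + u))*(245 + u) = (u + 2*u*(-86 + u))*(245 + u) = (245 + u)*(u + 2*u*(-86 + u)))
√(t(4*31) + 36573) = √((4*31)*(-41895 + 2*(4*31)² + 319*(4*31)) + 36573) = √(124*(-41895 + 2*124² + 319*124) + 36573) = √(124*(-41895 + 2*15376 + 39556) + 36573) = √(124*(-41895 + 30752 + 39556) + 36573) = √(124*28413 + 36573) = √(3523212 + 36573) = √3559785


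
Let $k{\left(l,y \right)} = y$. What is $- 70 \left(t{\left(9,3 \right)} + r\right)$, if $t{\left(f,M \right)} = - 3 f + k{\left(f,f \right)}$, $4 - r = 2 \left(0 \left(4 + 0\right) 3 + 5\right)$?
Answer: $1680$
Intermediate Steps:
$r = -6$ ($r = 4 - 2 \left(0 \left(4 + 0\right) 3 + 5\right) = 4 - 2 \left(0 \cdot 4 \cdot 3 + 5\right) = 4 - 2 \left(0 \cdot 12 + 5\right) = 4 - 2 \left(0 + 5\right) = 4 - 2 \cdot 5 = 4 - 10 = -6$)
$t{\left(f,M \right)} = - 2 f$ ($t{\left(f,M \right)} = - 3 f + f = - 2 f$)
$- 70 \left(t{\left(9,3 \right)} + r\right) = - 70 \left(\left(-2\right) 9 - 6\right) = - 70 \left(-18 - 6\right) = \left(-70\right) \left(-24\right) = 1680$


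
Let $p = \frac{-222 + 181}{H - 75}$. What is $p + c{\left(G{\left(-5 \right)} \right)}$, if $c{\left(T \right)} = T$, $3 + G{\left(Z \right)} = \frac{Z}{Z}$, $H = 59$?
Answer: $\frac{9}{16} \approx 0.5625$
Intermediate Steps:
$G{\left(Z \right)} = -2$ ($G{\left(Z \right)} = -3 + \frac{Z}{Z} = -3 + 1 = -2$)
$p = \frac{41}{16}$ ($p = \frac{-222 + 181}{59 - 75} = - \frac{41}{-16} = \left(-41\right) \left(- \frac{1}{16}\right) = \frac{41}{16} \approx 2.5625$)
$p + c{\left(G{\left(-5 \right)} \right)} = \frac{41}{16} - 2 = \frac{9}{16}$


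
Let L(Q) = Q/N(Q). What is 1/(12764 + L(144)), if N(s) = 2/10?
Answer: 1/13484 ≈ 7.4162e-5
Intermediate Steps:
N(s) = 1/5 (N(s) = 2*(1/10) = 1/5)
L(Q) = 5*Q (L(Q) = Q/(1/5) = Q*5 = 5*Q)
1/(12764 + L(144)) = 1/(12764 + 5*144) = 1/(12764 + 720) = 1/13484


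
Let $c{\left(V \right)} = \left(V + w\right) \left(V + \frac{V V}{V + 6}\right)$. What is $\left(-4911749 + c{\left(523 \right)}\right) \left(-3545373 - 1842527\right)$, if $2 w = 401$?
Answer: $\frac{11854718435178500}{529} \approx 2.241 \cdot 10^{13}$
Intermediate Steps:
$w = \frac{401}{2}$ ($w = \frac{1}{2} \cdot 401 = \frac{401}{2} \approx 200.5$)
$c{\left(V \right)} = \left(\frac{401}{2} + V\right) \left(V + \frac{V^{2}}{6 + V}\right)$ ($c{\left(V \right)} = \left(V + \frac{401}{2}\right) \left(V + \frac{V V}{V + 6}\right) = \left(\frac{401}{2} + V\right) \left(V + \frac{V^{2}}{6 + V}\right)$)
$\left(-4911749 + c{\left(523 \right)}\right) \left(-3545373 - 1842527\right) = \left(-4911749 + \frac{523 \left(1203 + 2 \cdot 523^{2} + 407 \cdot 523\right)}{6 + 523}\right) \left(-3545373 - 1842527\right) = \left(-4911749 + \frac{523 \left(1203 + 2 \cdot 273529 + 212861\right)}{529}\right) \left(-5387900\right) = \left(-4911749 + 523 \cdot \frac{1}{529} \left(1203 + 547058 + 212861\right)\right) \left(-5387900\right) = \left(-4911749 + 523 \cdot \frac{1}{529} \cdot 761122\right) \left(-5387900\right) = \left(-4911749 + \frac{398066806}{529}\right) \left(-5387900\right) = \left(- \frac{2200248415}{529}\right) \left(-5387900\right) = \frac{11854718435178500}{529}$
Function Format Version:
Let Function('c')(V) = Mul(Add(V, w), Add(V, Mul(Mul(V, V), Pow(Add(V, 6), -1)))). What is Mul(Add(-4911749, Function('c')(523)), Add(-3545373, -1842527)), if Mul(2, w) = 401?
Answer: Rational(11854718435178500, 529) ≈ 2.2410e+13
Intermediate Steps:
w = Rational(401, 2) (w = Mul(Rational(1, 2), 401) = Rational(401, 2) ≈ 200.50)
Function('c')(V) = Mul(Add(Rational(401, 2), V), Add(V, Mul(Pow(V, 2), Pow(Add(6, V), -1)))) (Function('c')(V) = Mul(Add(V, Rational(401, 2)), Add(V, Mul(Mul(V, V), Pow(Add(V, 6), -1)))) = Mul(Add(Rational(401, 2), V), Add(V, Mul(Pow(V, 2), Pow(Add(6, V), -1)))))
Mul(Add(-4911749, Function('c')(523)), Add(-3545373, -1842527)) = Mul(Add(-4911749, Mul(523, Pow(Add(6, 523), -1), Add(1203, Mul(2, Pow(523, 2)), Mul(407, 523)))), Add(-3545373, -1842527)) = Mul(Add(-4911749, Mul(523, Pow(529, -1), Add(1203, Mul(2, 273529), 212861))), -5387900) = Mul(Add(-4911749, Mul(523, Rational(1, 529), Add(1203, 547058, 212861))), -5387900) = Mul(Add(-4911749, Mul(523, Rational(1, 529), 761122)), -5387900) = Mul(Add(-4911749, Rational(398066806, 529)), -5387900) = Mul(Rational(-2200248415, 529), -5387900) = Rational(11854718435178500, 529)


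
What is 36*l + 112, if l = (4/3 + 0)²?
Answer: 176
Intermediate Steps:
l = 16/9 (l = (4*(⅓) + 0)² = (4/3 + 0)² = (4/3)² = 16/9 ≈ 1.7778)
36*l + 112 = 36*(16/9) + 112 = 64 + 112 = 176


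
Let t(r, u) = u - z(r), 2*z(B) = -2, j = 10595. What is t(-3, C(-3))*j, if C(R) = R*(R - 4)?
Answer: 233090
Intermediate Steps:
z(B) = -1 (z(B) = (1/2)*(-2) = -1)
C(R) = R*(-4 + R)
t(r, u) = 1 + u (t(r, u) = u - 1*(-1) = u + 1 = 1 + u)
t(-3, C(-3))*j = (1 - 3*(-4 - 3))*10595 = (1 - 3*(-7))*10595 = (1 + 21)*10595 = 22*10595 = 233090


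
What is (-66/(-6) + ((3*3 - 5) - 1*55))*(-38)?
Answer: 1520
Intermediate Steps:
(-66/(-6) + ((3*3 - 5) - 1*55))*(-38) = (-66*(-⅙) + ((9 - 5) - 55))*(-38) = (11 + (4 - 55))*(-38) = (11 - 51)*(-38) = -40*(-38) = 1520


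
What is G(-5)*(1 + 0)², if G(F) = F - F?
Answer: 0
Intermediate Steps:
G(F) = 0
G(-5)*(1 + 0)² = 0*(1 + 0)² = 0*1² = 0*1 = 0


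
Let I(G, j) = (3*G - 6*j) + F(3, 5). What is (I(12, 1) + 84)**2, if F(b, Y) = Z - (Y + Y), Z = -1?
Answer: 10609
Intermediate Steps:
F(b, Y) = -1 - 2*Y (F(b, Y) = -1 - (Y + Y) = -1 - 2*Y)
I(G, j) = -11 - 6*j + 3*G (I(G, j) = (3*G - 6*j) + (-1 - 2*5) = (-6*j + 3*G) + (-1 - 10) = (-6*j + 3*G) - 11 = -11 - 6*j + 3*G)
(I(12, 1) + 84)**2 = ((-11 - 6*1 + 3*12) + 84)**2 = ((-11 - 6 + 36) + 84)**2 = (19 + 84)**2 = 103**2 = 10609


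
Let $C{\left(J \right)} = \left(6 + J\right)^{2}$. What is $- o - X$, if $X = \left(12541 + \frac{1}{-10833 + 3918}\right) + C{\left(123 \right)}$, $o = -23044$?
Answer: $- \frac{42444269}{6915} \approx -6138.0$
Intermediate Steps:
$X = \frac{201793529}{6915}$ ($X = \left(12541 + \frac{1}{-10833 + 3918}\right) + \left(6 + 123\right)^{2} = \left(12541 + \frac{1}{-6915}\right) + 129^{2} = \left(12541 - \frac{1}{6915}\right) + 16641 = \frac{86721014}{6915} + 16641 = \frac{201793529}{6915} \approx 29182.0$)
$- o - X = \left(-1\right) \left(-23044\right) - \frac{201793529}{6915} = 23044 - \frac{201793529}{6915} = - \frac{42444269}{6915}$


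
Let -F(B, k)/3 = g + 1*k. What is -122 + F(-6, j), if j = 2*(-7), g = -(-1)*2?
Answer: -86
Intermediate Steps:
g = 2 (g = -1*(-2) = 2)
j = -14
F(B, k) = -6 - 3*k (F(B, k) = -3*(2 + 1*k) = -3*(2 + k) = -6 - 3*k)
-122 + F(-6, j) = -122 + (-6 - 3*(-14)) = -122 + (-6 + 42) = -122 + 36 = -86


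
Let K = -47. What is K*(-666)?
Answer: 31302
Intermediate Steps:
K*(-666) = -47*(-666) = 31302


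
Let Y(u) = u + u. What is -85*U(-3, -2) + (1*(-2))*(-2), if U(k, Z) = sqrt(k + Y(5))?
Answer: 4 - 85*sqrt(7) ≈ -220.89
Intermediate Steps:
Y(u) = 2*u
U(k, Z) = sqrt(10 + k) (U(k, Z) = sqrt(k + 2*5) = sqrt(k + 10) = sqrt(10 + k))
-85*U(-3, -2) + (1*(-2))*(-2) = -85*sqrt(10 - 3) + (1*(-2))*(-2) = -85*sqrt(7) - 2*(-2) = -85*sqrt(7) + 4 = 4 - 85*sqrt(7)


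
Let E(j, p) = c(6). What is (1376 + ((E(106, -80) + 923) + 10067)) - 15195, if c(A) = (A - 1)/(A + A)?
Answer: -33943/12 ≈ -2828.6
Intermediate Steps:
c(A) = (-1 + A)/(2*A) (c(A) = (-1 + A)/((2*A)) = (-1 + A)*(1/(2*A)) = (-1 + A)/(2*A))
E(j, p) = 5/12 (E(j, p) = (1/2)*(-1 + 6)/6 = (1/2)*(1/6)*5 = 5/12)
(1376 + ((E(106, -80) + 923) + 10067)) - 15195 = (1376 + ((5/12 + 923) + 10067)) - 15195 = (1376 + (11081/12 + 10067)) - 15195 = (1376 + 131885/12) - 15195 = 148397/12 - 15195 = -33943/12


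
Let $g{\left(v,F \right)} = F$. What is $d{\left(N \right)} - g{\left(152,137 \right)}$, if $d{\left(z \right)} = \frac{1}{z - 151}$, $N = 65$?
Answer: $- \frac{11783}{86} \approx -137.01$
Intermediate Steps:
$d{\left(z \right)} = \frac{1}{-151 + z}$
$d{\left(N \right)} - g{\left(152,137 \right)} = \frac{1}{-151 + 65} - 137 = \frac{1}{-86} - 137 = - \frac{1}{86} - 137 = - \frac{11783}{86}$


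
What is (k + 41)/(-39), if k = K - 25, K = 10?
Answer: -⅔ ≈ -0.66667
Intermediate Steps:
k = -15 (k = 10 - 25 = -15)
(k + 41)/(-39) = (-15 + 41)/(-39) = -1/39*26 = -⅔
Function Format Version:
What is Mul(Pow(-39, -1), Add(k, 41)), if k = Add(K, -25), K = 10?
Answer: Rational(-2, 3) ≈ -0.66667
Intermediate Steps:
k = -15 (k = Add(10, -25) = -15)
Mul(Pow(-39, -1), Add(k, 41)) = Mul(Pow(-39, -1), Add(-15, 41)) = Mul(Rational(-1, 39), 26) = Rational(-2, 3)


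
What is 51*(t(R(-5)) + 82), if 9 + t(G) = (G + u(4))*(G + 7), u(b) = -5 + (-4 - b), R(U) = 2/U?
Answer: -19686/25 ≈ -787.44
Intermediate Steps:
u(b) = -9 - b
t(G) = -9 + (-13 + G)*(7 + G) (t(G) = -9 + (G + (-9 - 1*4))*(G + 7) = -9 + (G + (-9 - 4))*(7 + G) = -9 + (G - 13)*(7 + G) = -9 + (-13 + G)*(7 + G))
51*(t(R(-5)) + 82) = 51*((-100 + (2/(-5))² - 12/(-5)) + 82) = 51*((-100 + (2*(-⅕))² - 12*(-1)/5) + 82) = 51*((-100 + (-⅖)² - 6*(-⅖)) + 82) = 51*((-100 + 4/25 + 12/5) + 82) = 51*(-2436/25 + 82) = 51*(-386/25) = -19686/25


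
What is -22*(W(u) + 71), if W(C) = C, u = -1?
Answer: -1540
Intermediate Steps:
-22*(W(u) + 71) = -22*(-1 + 71) = -22*70 = -1540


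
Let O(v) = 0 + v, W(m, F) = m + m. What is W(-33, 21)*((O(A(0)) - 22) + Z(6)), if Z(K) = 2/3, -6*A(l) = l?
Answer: 1408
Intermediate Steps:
W(m, F) = 2*m
A(l) = -l/6
Z(K) = ⅔ (Z(K) = 2*(⅓) = ⅔)
O(v) = v
W(-33, 21)*((O(A(0)) - 22) + Z(6)) = (2*(-33))*((-⅙*0 - 22) + ⅔) = -66*((0 - 22) + ⅔) = -66*(-22 + ⅔) = -66*(-64/3) = 1408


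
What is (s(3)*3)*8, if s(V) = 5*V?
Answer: 360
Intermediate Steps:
(s(3)*3)*8 = ((5*3)*3)*8 = (15*3)*8 = 45*8 = 360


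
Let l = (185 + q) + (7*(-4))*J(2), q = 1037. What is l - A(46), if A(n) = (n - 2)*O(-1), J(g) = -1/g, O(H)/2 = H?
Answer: 1324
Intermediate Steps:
O(H) = 2*H
l = 1236 (l = (185 + 1037) + (7*(-4))*(-1/2) = 1222 - (-28)/2 = 1222 - 28*(-½) = 1222 + 14 = 1236)
A(n) = 4 - 2*n (A(n) = (n - 2)*(2*(-1)) = (-2 + n)*(-2) = 4 - 2*n)
l - A(46) = 1236 - (4 - 2*46) = 1236 - (4 - 92) = 1236 - 1*(-88) = 1236 + 88 = 1324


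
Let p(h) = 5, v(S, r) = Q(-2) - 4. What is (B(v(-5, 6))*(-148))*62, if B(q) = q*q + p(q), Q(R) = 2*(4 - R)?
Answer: -633144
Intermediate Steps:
Q(R) = 8 - 2*R
v(S, r) = 8 (v(S, r) = (8 - 2*(-2)) - 4 = (8 + 4) - 4 = 12 - 4 = 8)
B(q) = 5 + q² (B(q) = q*q + 5 = q² + 5 = 5 + q²)
(B(v(-5, 6))*(-148))*62 = ((5 + 8²)*(-148))*62 = ((5 + 64)*(-148))*62 = (69*(-148))*62 = -10212*62 = -633144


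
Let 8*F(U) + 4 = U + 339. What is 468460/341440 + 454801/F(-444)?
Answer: -62112348269/1860848 ≈ -33379.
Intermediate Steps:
F(U) = 335/8 + U/8 (F(U) = -1/2 + (U + 339)/8 = -1/2 + (339 + U)/8 = -1/2 + (339/8 + U/8) = 335/8 + U/8)
468460/341440 + 454801/F(-444) = 468460/341440 + 454801/(335/8 + (1/8)*(-444)) = 468460*(1/341440) + 454801/(335/8 - 111/2) = 23423/17072 + 454801/(-109/8) = 23423/17072 + 454801*(-8/109) = 23423/17072 - 3638408/109 = -62112348269/1860848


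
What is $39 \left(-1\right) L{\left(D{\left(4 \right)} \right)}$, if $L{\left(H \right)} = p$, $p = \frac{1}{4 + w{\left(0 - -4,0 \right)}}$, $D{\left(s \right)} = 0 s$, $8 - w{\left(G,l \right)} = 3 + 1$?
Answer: $- \frac{39}{8} \approx -4.875$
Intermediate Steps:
$w{\left(G,l \right)} = 4$ ($w{\left(G,l \right)} = 8 - \left(3 + 1\right) = 8 - 4 = 4$)
$D{\left(s \right)} = 0$
$p = \frac{1}{8}$ ($p = \frac{1}{4 + 4} = \frac{1}{8} \approx 0.125$)
$L{\left(H \right)} = \frac{1}{8}$
$39 \left(-1\right) L{\left(D{\left(4 \right)} \right)} = 39 \left(-1\right) \frac{1}{8} = \left(-39\right) \frac{1}{8} = - \frac{39}{8}$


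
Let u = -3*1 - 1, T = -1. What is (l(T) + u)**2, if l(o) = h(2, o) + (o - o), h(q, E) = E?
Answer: 25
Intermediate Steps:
l(o) = o (l(o) = o + (o - o) = o + 0 = o)
u = -4 (u = -3 - 1 = -4)
(l(T) + u)**2 = (-1 - 4)**2 = (-5)**2 = 25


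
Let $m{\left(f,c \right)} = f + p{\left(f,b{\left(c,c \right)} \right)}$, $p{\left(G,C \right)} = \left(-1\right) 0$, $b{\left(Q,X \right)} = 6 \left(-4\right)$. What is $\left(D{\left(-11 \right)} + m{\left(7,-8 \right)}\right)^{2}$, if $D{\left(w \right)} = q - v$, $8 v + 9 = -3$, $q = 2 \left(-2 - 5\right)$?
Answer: $\frac{121}{4} \approx 30.25$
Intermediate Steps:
$b{\left(Q,X \right)} = -24$
$q = -14$ ($q = 2 \left(-7\right) = -14$)
$p{\left(G,C \right)} = 0$
$v = - \frac{3}{2}$ ($v = - \frac{9}{8} + \frac{1}{8} \left(-3\right) = - \frac{9}{8} - \frac{3}{8} = - \frac{3}{2} \approx -1.5$)
$D{\left(w \right)} = - \frac{25}{2}$ ($D{\left(w \right)} = -14 - - \frac{3}{2} = -14 + \frac{3}{2} = - \frac{25}{2}$)
$m{\left(f,c \right)} = f$ ($m{\left(f,c \right)} = f + 0 = f$)
$\left(D{\left(-11 \right)} + m{\left(7,-8 \right)}\right)^{2} = \left(- \frac{25}{2} + 7\right)^{2} = \left(- \frac{11}{2}\right)^{2} = \frac{121}{4}$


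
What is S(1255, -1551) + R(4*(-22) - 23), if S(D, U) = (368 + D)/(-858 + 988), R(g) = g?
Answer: -12807/130 ≈ -98.515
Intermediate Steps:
S(D, U) = 184/65 + D/130 (S(D, U) = (368 + D)/130 = (368 + D)*(1/130) = 184/65 + D/130)
S(1255, -1551) + R(4*(-22) - 23) = (184/65 + (1/130)*1255) + (4*(-22) - 23) = (184/65 + 251/26) + (-88 - 23) = 1623/130 - 111 = -12807/130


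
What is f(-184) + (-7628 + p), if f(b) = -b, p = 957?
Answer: -6487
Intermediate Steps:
f(-184) + (-7628 + p) = -1*(-184) + (-7628 + 957) = 184 - 6671 = -6487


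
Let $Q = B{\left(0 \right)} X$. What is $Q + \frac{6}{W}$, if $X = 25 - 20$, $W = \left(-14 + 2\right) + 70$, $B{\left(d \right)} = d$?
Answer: $\frac{3}{29} \approx 0.10345$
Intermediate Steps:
$W = 58$ ($W = -12 + 70 = 58$)
$X = 5$ ($X = 25 + \left(-23 + 3\right) = 25 - 20 = 5$)
$Q = 0$ ($Q = 0 \cdot 5 = 0$)
$Q + \frac{6}{W} = 0 + \frac{6}{58} = 0 + 6 \cdot \frac{1}{58} = 0 + \frac{3}{29} = \frac{3}{29}$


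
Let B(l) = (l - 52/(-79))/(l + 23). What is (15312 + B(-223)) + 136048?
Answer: 478301113/3160 ≈ 1.5136e+5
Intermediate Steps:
B(l) = (52/79 + l)/(23 + l) (B(l) = (l - 52*(-1/79))/(23 + l) = (l + 52/79)/(23 + l) = (52/79 + l)/(23 + l))
(15312 + B(-223)) + 136048 = (15312 + (52/79 - 223)/(23 - 223)) + 136048 = (15312 - 17565/79/(-200)) + 136048 = (15312 - 1/200*(-17565/79)) + 136048 = (15312 + 3513/3160) + 136048 = 48389433/3160 + 136048 = 478301113/3160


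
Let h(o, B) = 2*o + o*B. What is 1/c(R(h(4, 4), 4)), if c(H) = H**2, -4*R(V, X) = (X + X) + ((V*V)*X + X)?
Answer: 1/335241 ≈ 2.9829e-6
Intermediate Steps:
h(o, B) = 2*o + B*o
R(V, X) = -3*X/4 - X*V**2/4 (R(V, X) = -((X + X) + ((V*V)*X + X))/4 = -(2*X + (V**2*X + X))/4 = -(2*X + (X*V**2 + X))/4 = -(2*X + (X + X*V**2))/4 = -(3*X + X*V**2)/4 = -3*X/4 - X*V**2/4)
1/c(R(h(4, 4), 4)) = 1/((-1/4*4*(3 + (4*(2 + 4))**2))**2) = 1/((-1/4*4*(3 + (4*6)**2))**2) = 1/((-1/4*4*(3 + 24**2))**2) = 1/((-1/4*4*(3 + 576))**2) = 1/((-1/4*4*579)**2) = 1/((-579)**2) = 1/335241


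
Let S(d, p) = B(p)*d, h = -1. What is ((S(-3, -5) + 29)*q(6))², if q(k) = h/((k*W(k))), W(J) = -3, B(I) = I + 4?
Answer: 256/81 ≈ 3.1605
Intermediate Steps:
B(I) = 4 + I
S(d, p) = d*(4 + p) (S(d, p) = (4 + p)*d = d*(4 + p))
q(k) = 1/(3*k) (q(k) = -1/(k*(-3)) = -1/((-3*k)) = -(-1)/(3*k) = 1/(3*k))
((S(-3, -5) + 29)*q(6))² = ((-3*(4 - 5) + 29)*((⅓)/6))² = ((-3*(-1) + 29)*((⅓)*(⅙)))² = ((3 + 29)*(1/18))² = (32*(1/18))² = (16/9)² = 256/81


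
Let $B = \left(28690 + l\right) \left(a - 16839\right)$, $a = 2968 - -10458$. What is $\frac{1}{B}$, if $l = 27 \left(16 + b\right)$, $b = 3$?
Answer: $- \frac{1}{99669839} \approx -1.0033 \cdot 10^{-8}$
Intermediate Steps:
$a = 13426$ ($a = 2968 + 10458 = 13426$)
$l = 513$ ($l = 27 \left(16 + 3\right) = 27 \cdot 19 = 513$)
$B = -99669839$ ($B = \left(28690 + 513\right) \left(13426 - 16839\right) = 29203 \left(-3413\right) = -99669839$)
$\frac{1}{B} = \frac{1}{-99669839} = - \frac{1}{99669839}$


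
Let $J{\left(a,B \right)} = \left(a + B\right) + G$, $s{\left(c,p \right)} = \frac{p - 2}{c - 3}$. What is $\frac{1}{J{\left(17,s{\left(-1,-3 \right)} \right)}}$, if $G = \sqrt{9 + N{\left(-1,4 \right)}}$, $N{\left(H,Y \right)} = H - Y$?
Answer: $\frac{4}{81} \approx 0.049383$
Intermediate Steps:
$s{\left(c,p \right)} = \frac{-2 + p}{-3 + c}$
$G = 2$ ($G = \sqrt{9 - 5} = \sqrt{4} = 2$)
$J{\left(a,B \right)} = 2 + B + a$ ($J{\left(a,B \right)} = \left(a + B\right) + 2 = \left(B + a\right) + 2 = 2 + B + a$)
$\frac{1}{J{\left(17,s{\left(-1,-3 \right)} \right)}} = \frac{1}{2 + \frac{-2 - 3}{-3 - 1} + 17} = \frac{1}{2 + \frac{1}{-4} \left(-5\right) + 17} = \frac{1}{2 - - \frac{5}{4} + 17} = \frac{1}{2 + \frac{5}{4} + 17} = \frac{1}{\frac{81}{4}} = \frac{4}{81}$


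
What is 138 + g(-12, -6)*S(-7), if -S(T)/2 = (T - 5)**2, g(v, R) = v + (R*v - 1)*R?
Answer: 126282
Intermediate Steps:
g(v, R) = v + R*(-1 + R*v) (g(v, R) = v + (-1 + R*v)*R = v + R*(-1 + R*v))
S(T) = -2*(-5 + T)**2 (S(T) = -2*(T - 5)**2 = -2*(-5 + T)**2)
138 + g(-12, -6)*S(-7) = 138 + (-12 - 1*(-6) - 12*(-6)**2)*(-2*(-5 - 7)**2) = 138 + (-12 + 6 - 12*36)*(-2*(-12)**2) = 138 + (-12 + 6 - 432)*(-2*144) = 138 - 438*(-288) = 138 + 126144 = 126282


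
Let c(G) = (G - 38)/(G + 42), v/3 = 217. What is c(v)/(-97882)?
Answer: -613/67832226 ≈ -9.0370e-6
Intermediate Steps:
v = 651 (v = 3*217 = 651)
c(G) = (-38 + G)/(42 + G)
c(v)/(-97882) = ((-38 + 651)/(42 + 651))/(-97882) = (613/693)*(-1/97882) = -613/67832226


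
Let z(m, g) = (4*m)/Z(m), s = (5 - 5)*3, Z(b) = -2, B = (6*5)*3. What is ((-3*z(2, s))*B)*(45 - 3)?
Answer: 45360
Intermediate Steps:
B = 90 (B = 30*3 = 90)
s = 0 (s = 0*3 = 0)
z(m, g) = -2*m (z(m, g) = (4*m)/(-2) = (4*m)*(-½) = -2*m)
((-3*z(2, s))*B)*(45 - 3) = (-(-6)*2*90)*(45 - 3) = (-3*(-4)*90)*42 = (12*90)*42 = 1080*42 = 45360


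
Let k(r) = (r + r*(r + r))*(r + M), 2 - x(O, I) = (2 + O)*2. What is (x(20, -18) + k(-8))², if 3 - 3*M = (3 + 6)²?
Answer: 16990884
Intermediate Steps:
x(O, I) = -2 - 2*O (x(O, I) = 2 - (2 + O)*2 = 2 - (4 + 2*O) = 2 + (-4 - 2*O) = -2 - 2*O)
M = -26 (M = 1 - (3 + 6)²/3 = 1 - ⅓*9² = 1 - ⅓*81 = 1 - 27 = -26)
k(r) = (-26 + r)*(r + 2*r²) (k(r) = (r + r*(r + r))*(r - 26) = (r + r*(2*r))*(-26 + r) = (r + 2*r²)*(-26 + r) = (-26 + r)*(r + 2*r²))
(x(20, -18) + k(-8))² = ((-2 - 2*20) - 8*(-26 - 51*(-8) + 2*(-8)²))² = ((-2 - 40) - 8*(-26 + 408 + 2*64))² = (-42 - 8*(-26 + 408 + 128))² = (-42 - 8*510)² = (-42 - 4080)² = (-4122)² = 16990884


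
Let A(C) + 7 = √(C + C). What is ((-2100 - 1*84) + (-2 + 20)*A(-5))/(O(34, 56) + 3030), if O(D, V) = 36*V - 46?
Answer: -231/500 + 9*I*√10/2500 ≈ -0.462 + 0.011384*I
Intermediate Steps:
A(C) = -7 + √2*√C (A(C) = -7 + √(C + C) = -7 + √(2*C) = -7 + √2*√C)
O(D, V) = -46 + 36*V
((-2100 - 1*84) + (-2 + 20)*A(-5))/(O(34, 56) + 3030) = ((-2100 - 1*84) + (-2 + 20)*(-7 + √2*√(-5)))/((-46 + 36*56) + 3030) = ((-2100 - 84) + 18*(-7 + √2*(I*√5)))/((-46 + 2016) + 3030) = (-2184 + 18*(-7 + I*√10))/(1970 + 3030) = (-2184 + (-126 + 18*I*√10))/5000 = (-2310 + 18*I*√10)*(1/5000) = -231/500 + 9*I*√10/2500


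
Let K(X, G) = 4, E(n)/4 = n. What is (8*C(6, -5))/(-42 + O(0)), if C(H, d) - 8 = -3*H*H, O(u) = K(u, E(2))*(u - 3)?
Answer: 400/27 ≈ 14.815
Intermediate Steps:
E(n) = 4*n
O(u) = -12 + 4*u (O(u) = 4*(u - 3) = 4*(-3 + u) = -12 + 4*u)
C(H, d) = 8 - 3*H² (C(H, d) = 8 - 3*H*H = 8 - 3*H²)
(8*C(6, -5))/(-42 + O(0)) = (8*(8 - 3*6²))/(-42 + (-12 + 4*0)) = (8*(8 - 3*36))/(-42 + (-12 + 0)) = (8*(8 - 108))/(-42 - 12) = (8*(-100))/(-54) = -800*(-1/54) = 400/27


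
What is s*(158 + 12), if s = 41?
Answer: 6970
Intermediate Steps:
s*(158 + 12) = 41*(158 + 12) = 41*170 = 6970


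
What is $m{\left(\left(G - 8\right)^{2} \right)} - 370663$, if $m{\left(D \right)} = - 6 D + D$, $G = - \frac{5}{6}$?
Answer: $- \frac{13357913}{36} \approx -3.7105 \cdot 10^{5}$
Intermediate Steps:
$G = - \frac{5}{6}$ ($G = \left(-5\right) \frac{1}{6} = - \frac{5}{6} \approx -0.83333$)
$m{\left(D \right)} = - 5 D$
$m{\left(\left(G - 8\right)^{2} \right)} - 370663 = - 5 \left(- \frac{5}{6} - 8\right)^{2} - 370663 = - 5 \left(- \frac{53}{6}\right)^{2} - 370663 = \left(-5\right) \frac{2809}{36} - 370663 = - \frac{14045}{36} - 370663 = - \frac{13357913}{36}$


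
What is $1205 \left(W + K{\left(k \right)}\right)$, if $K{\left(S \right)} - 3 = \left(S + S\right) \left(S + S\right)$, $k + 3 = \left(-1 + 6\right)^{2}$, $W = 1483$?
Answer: $4123510$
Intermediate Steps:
$k = 22$ ($k = -3 + \left(-1 + 6\right)^{2} = -3 + 5^{2} = -3 + 25 = 22$)
$K{\left(S \right)} = 3 + 4 S^{2}$ ($K{\left(S \right)} = 3 + \left(S + S\right) \left(S + S\right) = 3 + 2 S 2 S = 3 + 4 S^{2}$)
$1205 \left(W + K{\left(k \right)}\right) = 1205 \left(1483 + \left(3 + 4 \cdot 22^{2}\right)\right) = 1205 \left(1483 + \left(3 + 4 \cdot 484\right)\right) = 1205 \left(1483 + \left(3 + 1936\right)\right) = 1205 \left(1483 + 1939\right) = 1205 \cdot 3422 = 4123510$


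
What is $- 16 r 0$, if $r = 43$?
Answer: $0$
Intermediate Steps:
$- 16 r 0 = \left(-16\right) 43 \cdot 0 = \left(-688\right) 0 = 0$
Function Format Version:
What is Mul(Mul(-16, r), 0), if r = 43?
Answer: 0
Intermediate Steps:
Mul(Mul(-16, r), 0) = Mul(Mul(-16, 43), 0) = Mul(-688, 0) = 0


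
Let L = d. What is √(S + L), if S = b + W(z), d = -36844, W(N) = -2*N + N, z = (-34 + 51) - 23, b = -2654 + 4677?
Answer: I*√34815 ≈ 186.59*I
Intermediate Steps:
b = 2023
z = -6 (z = 17 - 23 = -6)
W(N) = -N
L = -36844
S = 2029 (S = 2023 - 1*(-6) = 2023 + 6 = 2029)
√(S + L) = √(2029 - 36844) = √(-34815) = I*√34815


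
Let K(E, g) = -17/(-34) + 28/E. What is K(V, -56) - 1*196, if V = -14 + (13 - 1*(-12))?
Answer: -4245/22 ≈ -192.95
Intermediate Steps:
V = 11 (V = -14 + (13 + 12) = -14 + 25 = 11)
K(E, g) = ½ + 28/E (K(E, g) = -17*(-1/34) + 28/E = ½ + 28/E)
K(V, -56) - 1*196 = (½)*(56 + 11)/11 - 1*196 = (½)*(1/11)*67 - 196 = 67/22 - 196 = -4245/22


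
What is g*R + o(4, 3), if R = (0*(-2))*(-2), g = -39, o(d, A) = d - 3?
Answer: 1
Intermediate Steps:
o(d, A) = -3 + d
R = 0 (R = 0*(-2) = 0)
g*R + o(4, 3) = -39*0 + (-3 + 4) = 0 + 1 = 1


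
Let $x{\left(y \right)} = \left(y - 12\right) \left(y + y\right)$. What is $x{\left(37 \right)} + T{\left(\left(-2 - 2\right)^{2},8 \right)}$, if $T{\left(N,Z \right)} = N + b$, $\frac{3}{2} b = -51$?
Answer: $1832$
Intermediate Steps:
$b = -34$ ($b = \frac{2}{3} \left(-51\right) = -34$)
$x{\left(y \right)} = 2 y \left(-12 + y\right)$ ($x{\left(y \right)} = \left(-12 + y\right) 2 y = 2 y \left(-12 + y\right)$)
$T{\left(N,Z \right)} = -34 + N$ ($T{\left(N,Z \right)} = N - 34 = -34 + N$)
$x{\left(37 \right)} + T{\left(\left(-2 - 2\right)^{2},8 \right)} = 2 \cdot 37 \left(-12 + 37\right) - \left(34 - \left(-2 - 2\right)^{2}\right) = 2 \cdot 37 \cdot 25 - \left(34 - \left(-4\right)^{2}\right) = 1850 + \left(-34 + 16\right) = 1850 - 18 = 1832$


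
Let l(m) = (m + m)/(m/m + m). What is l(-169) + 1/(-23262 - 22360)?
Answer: 3855017/1916124 ≈ 2.0119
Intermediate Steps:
l(m) = 2*m/(1 + m) (l(m) = (2*m)/(1 + m) = 2*m/(1 + m))
l(-169) + 1/(-23262 - 22360) = 2*(-169)/(1 - 169) + 1/(-23262 - 22360) = 2*(-169)/(-168) + 1/(-45622) = 2*(-169)*(-1/168) - 1/45622 = 169/84 - 1/45622 = 3855017/1916124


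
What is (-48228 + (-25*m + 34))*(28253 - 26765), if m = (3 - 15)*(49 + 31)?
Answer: -36000672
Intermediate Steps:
m = -960 (m = -12*80 = -960)
(-48228 + (-25*m + 34))*(28253 - 26765) = (-48228 + (-25*(-960) + 34))*(28253 - 26765) = (-48228 + (24000 + 34))*1488 = (-48228 + 24034)*1488 = -24194*1488 = -36000672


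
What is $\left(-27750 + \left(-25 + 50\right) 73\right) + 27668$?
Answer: $1743$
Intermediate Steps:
$\left(-27750 + \left(-25 + 50\right) 73\right) + 27668 = \left(-27750 + 25 \cdot 73\right) + 27668 = \left(-27750 + 1825\right) + 27668 = -25925 + 27668 = 1743$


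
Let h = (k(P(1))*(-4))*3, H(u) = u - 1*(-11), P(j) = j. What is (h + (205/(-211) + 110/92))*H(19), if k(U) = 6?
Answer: -10449855/4853 ≈ -2153.3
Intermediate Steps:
H(u) = 11 + u (H(u) = u + 11 = 11 + u)
h = -72 (h = (6*(-4))*3 = -24*3 = -72)
(h + (205/(-211) + 110/92))*H(19) = (-72 + (205/(-211) + 110/92))*(11 + 19) = (-72 + (205*(-1/211) + 110*(1/92)))*30 = (-72 + (-205/211 + 55/46))*30 = (-72 + 2175/9706)*30 = -696657/9706*30 = -10449855/4853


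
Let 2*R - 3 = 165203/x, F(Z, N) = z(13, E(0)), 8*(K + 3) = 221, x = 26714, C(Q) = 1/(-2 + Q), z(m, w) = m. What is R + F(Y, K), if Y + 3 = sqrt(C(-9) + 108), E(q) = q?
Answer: 939909/53428 ≈ 17.592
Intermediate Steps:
K = 197/8 (K = -3 + (1/8)*221 = -3 + 221/8 = 197/8 ≈ 24.625)
Y = -3 + sqrt(13057)/11 (Y = -3 + sqrt(1/(-2 - 9) + 108) = -3 + sqrt(1/(-11) + 108) = -3 + sqrt(-1/11 + 108) = -3 + sqrt(1187/11) = -3 + sqrt(13057)/11 ≈ 7.3879)
F(Z, N) = 13
R = 245345/53428 (R = 3/2 + (165203/26714)/2 = 3/2 + (165203*(1/26714))/2 = 3/2 + (1/2)*(165203/26714) = 3/2 + 165203/53428 = 245345/53428 ≈ 4.5921)
R + F(Y, K) = 245345/53428 + 13 = 939909/53428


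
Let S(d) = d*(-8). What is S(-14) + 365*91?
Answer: 33327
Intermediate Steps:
S(d) = -8*d
S(-14) + 365*91 = -8*(-14) + 365*91 = 112 + 33215 = 33327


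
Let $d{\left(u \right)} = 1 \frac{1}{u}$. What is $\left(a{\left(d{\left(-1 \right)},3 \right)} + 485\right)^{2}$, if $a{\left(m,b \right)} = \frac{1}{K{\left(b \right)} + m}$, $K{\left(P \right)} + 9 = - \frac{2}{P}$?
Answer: $\frac{240777289}{1024} \approx 2.3513 \cdot 10^{5}$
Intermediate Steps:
$K{\left(P \right)} = -9 - \frac{2}{P}$
$d{\left(u \right)} = \frac{1}{u}$
$a{\left(m,b \right)} = \frac{1}{-9 + m - \frac{2}{b}}$ ($a{\left(m,b \right)} = \frac{1}{\left(-9 - \frac{2}{b}\right) + m} = \frac{1}{-9 + m - \frac{2}{b}}$)
$\left(a{\left(d{\left(-1 \right)},3 \right)} + 485\right)^{2} = \left(\left(-1\right) 3 \frac{1}{2 - 3 \left(-9 + \frac{1}{-1}\right)} + 485\right)^{2} = \left(\left(-1\right) 3 \frac{1}{2 - 3 \left(-9 - 1\right)} + 485\right)^{2} = \left(\left(-1\right) 3 \frac{1}{2 - 3 \left(-10\right)} + 485\right)^{2} = \left(\left(-1\right) 3 \frac{1}{2 + 30} + 485\right)^{2} = \left(\left(-1\right) 3 \cdot \frac{1}{32} + 485\right)^{2} = \left(- \frac{3}{32} + 485\right)^{2} = \left(\frac{15517}{32}\right)^{2} = \frac{240777289}{1024}$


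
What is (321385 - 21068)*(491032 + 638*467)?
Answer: 236943506026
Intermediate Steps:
(321385 - 21068)*(491032 + 638*467) = 300317*(491032 + 297946) = 300317*788978 = 236943506026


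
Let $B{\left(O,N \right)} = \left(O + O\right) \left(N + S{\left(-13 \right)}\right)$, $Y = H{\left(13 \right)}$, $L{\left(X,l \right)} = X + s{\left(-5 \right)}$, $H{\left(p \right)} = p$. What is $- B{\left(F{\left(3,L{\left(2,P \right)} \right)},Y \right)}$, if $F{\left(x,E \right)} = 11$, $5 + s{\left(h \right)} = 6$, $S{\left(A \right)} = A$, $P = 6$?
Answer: $0$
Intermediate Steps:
$s{\left(h \right)} = 1$ ($s{\left(h \right)} = -5 + 6 = 1$)
$L{\left(X,l \right)} = 1 + X$ ($L{\left(X,l \right)} = X + 1 = 1 + X$)
$Y = 13$
$B{\left(O,N \right)} = 2 O \left(-13 + N\right)$ ($B{\left(O,N \right)} = \left(O + O\right) \left(N - 13\right) = 2 O \left(-13 + N\right)$)
$- B{\left(F{\left(3,L{\left(2,P \right)} \right)},Y \right)} = - 2 \cdot 11 \left(-13 + 13\right) = - 2 \cdot 11 \cdot 0 = \left(-1\right) 0 = 0$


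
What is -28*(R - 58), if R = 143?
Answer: -2380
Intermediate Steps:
-28*(R - 58) = -28*(143 - 58) = -28*85 = -2380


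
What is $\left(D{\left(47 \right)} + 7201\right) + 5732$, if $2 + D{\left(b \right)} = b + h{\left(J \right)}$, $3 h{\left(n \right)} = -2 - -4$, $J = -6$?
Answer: $\frac{38936}{3} \approx 12979.0$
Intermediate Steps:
$h{\left(n \right)} = \frac{2}{3}$ ($h{\left(n \right)} = \frac{-2 - -4}{3} = \frac{-2 + 4}{3} = \frac{1}{3} \cdot 2 = \frac{2}{3}$)
$D{\left(b \right)} = - \frac{4}{3} + b$ ($D{\left(b \right)} = -2 + \left(b + \frac{2}{3}\right) = -2 + \left(\frac{2}{3} + b\right) = - \frac{4}{3} + b$)
$\left(D{\left(47 \right)} + 7201\right) + 5732 = \left(\left(- \frac{4}{3} + 47\right) + 7201\right) + 5732 = \left(\frac{137}{3} + 7201\right) + 5732 = \frac{21740}{3} + 5732 = \frac{38936}{3}$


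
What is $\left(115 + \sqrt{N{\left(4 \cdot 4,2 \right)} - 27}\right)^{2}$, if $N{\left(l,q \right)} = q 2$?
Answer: $\left(115 + i \sqrt{23}\right)^{2} \approx 13202.0 + 1103.0 i$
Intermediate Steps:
$N{\left(l,q \right)} = 2 q$
$\left(115 + \sqrt{N{\left(4 \cdot 4,2 \right)} - 27}\right)^{2} = \left(115 + \sqrt{2 \cdot 2 - 27}\right)^{2} = \left(115 + \sqrt{4 - 27}\right)^{2} = \left(115 + \sqrt{-23}\right)^{2} = \left(115 + i \sqrt{23}\right)^{2}$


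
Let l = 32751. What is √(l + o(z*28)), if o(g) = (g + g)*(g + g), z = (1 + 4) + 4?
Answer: 3*√31863 ≈ 535.51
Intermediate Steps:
z = 9 (z = 5 + 4 = 9)
o(g) = 4*g² (o(g) = (2*g)*(2*g) = 4*g²)
√(l + o(z*28)) = √(32751 + 4*(9*28)²) = √(32751 + 4*252²) = √(32751 + 4*63504) = √(32751 + 254016) = √286767 = 3*√31863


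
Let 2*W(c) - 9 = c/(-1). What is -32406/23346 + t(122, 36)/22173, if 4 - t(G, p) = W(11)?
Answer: -13304102/9586127 ≈ -1.3878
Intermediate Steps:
W(c) = 9/2 - c/2 (W(c) = 9/2 + (c/(-1))/2 = 9/2 + (c*(-1))/2 = 9/2 + (-c)/2 = 9/2 - c/2)
t(G, p) = 5 (t(G, p) = 4 - (9/2 - 1/2*11) = 4 - (9/2 - 11/2) = 4 - 1*(-1) = 4 + 1 = 5)
-32406/23346 + t(122, 36)/22173 = -32406/23346 + 5/22173 = -32406*1/23346 + 5*(1/22173) = -5401/3891 + 5/22173 = -13304102/9586127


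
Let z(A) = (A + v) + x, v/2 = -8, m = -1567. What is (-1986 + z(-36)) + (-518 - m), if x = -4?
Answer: -993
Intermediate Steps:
v = -16 (v = 2*(-8) = -16)
z(A) = -20 + A (z(A) = (A - 16) - 4 = (-16 + A) - 4 = -20 + A)
(-1986 + z(-36)) + (-518 - m) = (-1986 + (-20 - 36)) + (-518 - 1*(-1567)) = (-1986 - 56) + (-518 + 1567) = -2042 + 1049 = -993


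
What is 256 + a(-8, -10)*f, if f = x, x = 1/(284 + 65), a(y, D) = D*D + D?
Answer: 89434/349 ≈ 256.26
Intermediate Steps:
a(y, D) = D + D² (a(y, D) = D² + D = D + D²)
x = 1/349 ≈ 0.0028653
f = 1/349 ≈ 0.0028653
256 + a(-8, -10)*f = 256 - 10*(1 - 10)*(1/349) = 256 - 10*(-9)*(1/349) = 256 + 90*(1/349) = 256 + 90/349 = 89434/349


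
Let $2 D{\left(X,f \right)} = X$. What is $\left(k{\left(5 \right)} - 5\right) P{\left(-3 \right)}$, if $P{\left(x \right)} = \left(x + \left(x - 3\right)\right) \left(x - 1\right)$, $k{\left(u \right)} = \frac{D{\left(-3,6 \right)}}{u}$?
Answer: $- \frac{954}{5} \approx -190.8$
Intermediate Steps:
$D{\left(X,f \right)} = \frac{X}{2}$
$k{\left(u \right)} = - \frac{3}{2 u}$ ($k{\left(u \right)} = \frac{\frac{1}{2} \left(-3\right)}{u} = - \frac{3}{2 u}$)
$P{\left(x \right)} = \left(-1 + x\right) \left(-3 + 2 x\right)$ ($P{\left(x \right)} = \left(x + \left(-3 + x\right)\right) \left(-1 + x\right) = \left(-3 + 2 x\right) \left(-1 + x\right) = \left(-1 + x\right) \left(-3 + 2 x\right)$)
$\left(k{\left(5 \right)} - 5\right) P{\left(-3 \right)} = \left(- \frac{3}{2 \cdot 5} - 5\right) \left(3 - -15 + 2 \left(-3\right)^{2}\right) = \left(\left(- \frac{3}{2}\right) \frac{1}{5} - 5\right) \left(3 + 15 + 2 \cdot 9\right) = \left(- \frac{3}{10} - 5\right) \left(3 + 15 + 18\right) = \left(- \frac{53}{10}\right) 36 = - \frac{954}{5}$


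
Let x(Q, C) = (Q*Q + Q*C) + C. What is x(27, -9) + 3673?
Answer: 4150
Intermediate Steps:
x(Q, C) = C + Q² + C*Q (x(Q, C) = (Q² + C*Q) + C = C + Q² + C*Q)
x(27, -9) + 3673 = (-9 + 27² - 9*27) + 3673 = (-9 + 729 - 243) + 3673 = 477 + 3673 = 4150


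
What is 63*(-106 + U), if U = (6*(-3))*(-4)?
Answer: -2142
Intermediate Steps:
U = 72 (U = -18*(-4) = 72)
63*(-106 + U) = 63*(-106 + 72) = 63*(-34) = -2142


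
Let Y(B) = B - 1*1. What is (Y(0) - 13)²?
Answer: 196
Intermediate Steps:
Y(B) = -1 + B (Y(B) = B - 1 = -1 + B)
(Y(0) - 13)² = ((-1 + 0) - 13)² = (-1 - 13)² = (-14)² = 196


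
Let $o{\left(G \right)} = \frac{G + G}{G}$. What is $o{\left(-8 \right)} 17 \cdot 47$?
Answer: $1598$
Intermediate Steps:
$o{\left(G \right)} = 2$ ($o{\left(G \right)} = \frac{2 G}{G} = 2$)
$o{\left(-8 \right)} 17 \cdot 47 = 2 \cdot 17 \cdot 47 = 34 \cdot 47 = 1598$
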